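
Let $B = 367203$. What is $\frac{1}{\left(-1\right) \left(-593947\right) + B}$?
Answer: $\frac{1}{961150} \approx 1.0404 \cdot 10^{-6}$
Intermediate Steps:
$\frac{1}{\left(-1\right) \left(-593947\right) + B} = \frac{1}{\left(-1\right) \left(-593947\right) + 367203} = \frac{1}{593947 + 367203} = \frac{1}{961150}$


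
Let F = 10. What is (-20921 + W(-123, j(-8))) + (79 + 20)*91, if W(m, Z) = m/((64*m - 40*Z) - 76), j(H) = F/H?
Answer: -94080853/7898 ≈ -11912.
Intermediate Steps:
j(H) = 10/H
W(m, Z) = m/(-76 - 40*Z + 64*m) (W(m, Z) = m/((-40*Z + 64*m) - 76) = m/(-76 - 40*Z + 64*m))
(-20921 + W(-123, j(-8))) + (79 + 20)*91 = (-20921 + (1/4)*(-123)/(-19 - 100/(-8) + 16*(-123))) + (79 + 20)*91 = (-20921 + (1/4)*(-123)/(-19 - 100*(-1)/8 - 1968)) + 99*91 = (-20921 + (1/4)*(-123)/(-19 - 10*(-5/4) - 1968)) + 9009 = (-20921 + (1/4)*(-123)/(-19 + 25/2 - 1968)) + 9009 = (-20921 + (1/4)*(-123)/(-3949/2)) + 9009 = (-20921 + (1/4)*(-123)*(-2/3949)) + 9009 = (-20921 + 123/7898) + 9009 = -165233935/7898 + 9009 = -94080853/7898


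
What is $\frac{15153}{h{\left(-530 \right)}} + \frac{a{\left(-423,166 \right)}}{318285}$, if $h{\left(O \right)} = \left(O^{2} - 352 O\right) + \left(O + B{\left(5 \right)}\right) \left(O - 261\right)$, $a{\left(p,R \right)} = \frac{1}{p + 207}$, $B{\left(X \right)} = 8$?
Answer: $\frac{19291874117}{1120824076680} \approx 0.017212$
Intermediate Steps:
$a{\left(p,R \right)} = \frac{1}{207 + p}$
$h{\left(O \right)} = O^{2} - 352 O + \left(-261 + O\right) \left(8 + O\right)$ ($h{\left(O \right)} = \left(O^{2} - 352 O\right) + \left(O + 8\right) \left(O - 261\right) = \left(O^{2} - 352 O\right) + \left(8 + O\right) \left(-261 + O\right) = \left(O^{2} - 352 O\right) + \left(-261 + O\right) \left(8 + O\right) = O^{2} - 352 O + \left(-261 + O\right) \left(8 + O\right)$)
$\frac{15153}{h{\left(-530 \right)}} + \frac{a{\left(-423,166 \right)}}{318285} = \frac{15153}{-2088 - -320650 + 2 \left(-530\right)^{2}} + \frac{1}{\left(207 - 423\right) 318285} = \frac{15153}{-2088 + 320650 + 2 \cdot 280900} + \frac{1}{-216} \cdot \frac{1}{318285} = \frac{15153}{-2088 + 320650 + 561800} - \frac{1}{68749560} = \frac{15153}{880362} - \frac{1}{68749560} = 15153 \cdot \frac{1}{880362} - \frac{1}{68749560} = \frac{5051}{293454} - \frac{1}{68749560} = \frac{19291874117}{1120824076680}$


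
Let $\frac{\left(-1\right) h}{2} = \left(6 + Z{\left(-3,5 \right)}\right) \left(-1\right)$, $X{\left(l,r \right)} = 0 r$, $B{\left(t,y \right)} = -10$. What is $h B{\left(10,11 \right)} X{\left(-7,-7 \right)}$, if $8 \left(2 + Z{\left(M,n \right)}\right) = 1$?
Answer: $0$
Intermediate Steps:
$Z{\left(M,n \right)} = - \frac{15}{8}$ ($Z{\left(M,n \right)} = -2 + \frac{1}{8} \cdot 1 = -2 + \frac{1}{8} = - \frac{15}{8}$)
$X{\left(l,r \right)} = 0$
$h = \frac{33}{4}$ ($h = - 2 \left(6 - \frac{15}{8}\right) \left(-1\right) = - 2 \cdot \frac{33}{8} \left(-1\right) = \left(-2\right) \left(- \frac{33}{8}\right) = \frac{33}{4} \approx 8.25$)
$h B{\left(10,11 \right)} X{\left(-7,-7 \right)} = \frac{33}{4} \left(-10\right) 0 = \left(- \frac{165}{2}\right) 0 = 0$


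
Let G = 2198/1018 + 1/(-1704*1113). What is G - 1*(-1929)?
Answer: 1864234753411/965344968 ≈ 1931.2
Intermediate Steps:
G = 2084310139/965344968 (G = 2198*(1/1018) - 1/1704*1/1113 = 1099/509 - 1/1896552 = 2084310139/965344968 ≈ 2.1591)
G - 1*(-1929) = 2084310139/965344968 - 1*(-1929) = 2084310139/965344968 + 1929 = 1864234753411/965344968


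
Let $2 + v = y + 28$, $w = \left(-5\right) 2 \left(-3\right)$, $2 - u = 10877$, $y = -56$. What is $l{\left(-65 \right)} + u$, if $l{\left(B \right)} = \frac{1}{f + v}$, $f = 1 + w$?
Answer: $-10874$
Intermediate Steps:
$u = -10875$ ($u = 2 - 10877 = -10875$)
$w = 30$ ($w = \left(-10\right) \left(-3\right) = 30$)
$v = -30$ ($v = -2 + \left(-56 + 28\right) = -2 - 28 = -30$)
$f = 31$ ($f = 1 + 30 = 31$)
$l{\left(B \right)} = 1$ ($l{\left(B \right)} = \frac{1}{31 - 30} = 1^{-1} = 1$)
$l{\left(-65 \right)} + u = 1 - 10875 = -10874$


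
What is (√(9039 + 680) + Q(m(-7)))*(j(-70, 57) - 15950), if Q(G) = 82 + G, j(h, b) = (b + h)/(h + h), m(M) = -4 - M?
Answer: -37960779/28 - 2232987*√9719/140 ≈ -2.9282e+6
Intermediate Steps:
j(h, b) = (b + h)/(2*h) (j(h, b) = (b + h)/((2*h)) = (b + h)*(1/(2*h)) = (b + h)/(2*h))
(√(9039 + 680) + Q(m(-7)))*(j(-70, 57) - 15950) = (√(9039 + 680) + (82 + (-4 - 1*(-7))))*((½)*(57 - 70)/(-70) - 15950) = (√9719 + (82 + (-4 + 7)))*((½)*(-1/70)*(-13) - 15950) = (√9719 + (82 + 3))*(13/140 - 15950) = (√9719 + 85)*(-2232987/140) = (85 + √9719)*(-2232987/140) = -37960779/28 - 2232987*√9719/140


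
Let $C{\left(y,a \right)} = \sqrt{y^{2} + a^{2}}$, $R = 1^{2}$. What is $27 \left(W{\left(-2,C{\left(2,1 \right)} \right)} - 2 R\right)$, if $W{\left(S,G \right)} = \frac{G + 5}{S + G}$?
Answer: $351 + 189 \sqrt{5} \approx 773.62$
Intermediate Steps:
$R = 1$
$C{\left(y,a \right)} = \sqrt{a^{2} + y^{2}}$
$W{\left(S,G \right)} = \frac{5 + G}{G + S}$
$27 \left(W{\left(-2,C{\left(2,1 \right)} \right)} - 2 R\right) = 27 \left(\frac{5 + \sqrt{1^{2} + 2^{2}}}{\sqrt{1^{2} + 2^{2}} - 2} - 2\right) = 27 \left(\frac{5 + \sqrt{1 + 4}}{\sqrt{1 + 4} - 2} - 2\right) = 27 \left(\frac{5 + \sqrt{5}}{\sqrt{5} - 2} - 2\right) = 27 \left(\frac{5 + \sqrt{5}}{-2 + \sqrt{5}} - 2\right) = 27 \left(-2 + \frac{5 + \sqrt{5}}{-2 + \sqrt{5}}\right) = -54 + \frac{27 \left(5 + \sqrt{5}\right)}{-2 + \sqrt{5}}$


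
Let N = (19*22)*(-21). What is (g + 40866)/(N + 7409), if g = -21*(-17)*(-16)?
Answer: -35154/1369 ≈ -25.679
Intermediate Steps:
g = -5712 (g = 357*(-16) = -5712)
N = -8778 (N = 418*(-21) = -8778)
(g + 40866)/(N + 7409) = (-5712 + 40866)/(-8778 + 7409) = 35154/(-1369) = 35154*(-1/1369) = -35154/1369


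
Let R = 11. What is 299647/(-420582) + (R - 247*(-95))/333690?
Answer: -15019270733/23390667930 ≈ -0.64211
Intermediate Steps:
299647/(-420582) + (R - 247*(-95))/333690 = 299647/(-420582) + (11 - 247*(-95))/333690 = 299647*(-1/420582) + (11 + 23465)*(1/333690) = -299647/420582 + 23476*(1/333690) = -299647/420582 + 11738/166845 = -15019270733/23390667930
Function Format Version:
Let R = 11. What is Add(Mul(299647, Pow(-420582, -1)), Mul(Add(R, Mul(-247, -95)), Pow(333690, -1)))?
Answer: Rational(-15019270733, 23390667930) ≈ -0.64211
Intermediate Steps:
Add(Mul(299647, Pow(-420582, -1)), Mul(Add(R, Mul(-247, -95)), Pow(333690, -1))) = Add(Mul(299647, Pow(-420582, -1)), Mul(Add(11, Mul(-247, -95)), Pow(333690, -1))) = Add(Mul(299647, Rational(-1, 420582)), Mul(Add(11, 23465), Rational(1, 333690))) = Add(Rational(-299647, 420582), Mul(23476, Rational(1, 333690))) = Add(Rational(-299647, 420582), Rational(11738, 166845)) = Rational(-15019270733, 23390667930)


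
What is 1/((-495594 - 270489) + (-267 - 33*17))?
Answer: -1/766911 ≈ -1.3039e-6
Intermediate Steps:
1/((-495594 - 270489) + (-267 - 33*17)) = 1/(-766083 + (-267 - 561)) = 1/(-766083 - 828) = 1/(-766911) = -1/766911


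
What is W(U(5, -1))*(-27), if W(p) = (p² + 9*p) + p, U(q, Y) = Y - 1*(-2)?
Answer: -297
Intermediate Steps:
U(q, Y) = 2 + Y (U(q, Y) = Y + 2 = 2 + Y)
W(p) = p² + 10*p
W(U(5, -1))*(-27) = ((2 - 1)*(10 + (2 - 1)))*(-27) = (1*(10 + 1))*(-27) = (1*11)*(-27) = 11*(-27) = -297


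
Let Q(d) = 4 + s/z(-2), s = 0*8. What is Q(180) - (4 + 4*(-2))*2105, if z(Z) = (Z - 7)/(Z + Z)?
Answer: 8424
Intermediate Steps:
s = 0
z(Z) = (-7 + Z)/(2*Z) (z(Z) = (-7 + Z)/((2*Z)) = (-7 + Z)*(1/(2*Z)) = (-7 + Z)/(2*Z))
Q(d) = 4 (Q(d) = 4 + 0/(((½)*(-7 - 2)/(-2))) = 4 + 0/(((½)*(-½)*(-9))) = 4 + 0/(9/4) = 4 + 0*(4/9) = 4 + 0 = 4)
Q(180) - (4 + 4*(-2))*2105 = 4 - (4 + 4*(-2))*2105 = 4 - (4 - 8)*2105 = 4 - (-4)*2105 = 4 - 1*(-8420) = 4 + 8420 = 8424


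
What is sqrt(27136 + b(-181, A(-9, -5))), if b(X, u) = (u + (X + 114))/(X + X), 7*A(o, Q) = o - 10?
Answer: 2*sqrt(10890357863)/1267 ≈ 164.73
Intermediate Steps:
A(o, Q) = -10/7 + o/7 (A(o, Q) = (o - 10)/7 = (-10 + o)/7 = -10/7 + o/7)
b(X, u) = (114 + X + u)/(2*X) (b(X, u) = (u + (114 + X))/((2*X)) = (114 + X + u)*(1/(2*X)) = (114 + X + u)/(2*X))
sqrt(27136 + b(-181, A(-9, -5))) = sqrt(27136 + (1/2)*(114 - 181 + (-10/7 + (1/7)*(-9)))/(-181)) = sqrt(27136 + (1/2)*(-1/181)*(114 - 181 + (-10/7 - 9/7))) = sqrt(27136 + (1/2)*(-1/181)*(114 - 181 - 19/7)) = sqrt(27136 + (1/2)*(-1/181)*(-488/7)) = sqrt(27136 + 244/1267) = sqrt(34381556/1267) = 2*sqrt(10890357863)/1267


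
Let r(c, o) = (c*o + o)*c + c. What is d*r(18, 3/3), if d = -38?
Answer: -13680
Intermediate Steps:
r(c, o) = c + c*(o + c*o) (r(c, o) = (o + c*o)*c + c = c*(o + c*o) + c = c + c*(o + c*o))
d*r(18, 3/3) = -684*(1 + 3/3 + 18*(3/3)) = -684*(1 + 3*(⅓) + 18*(3*(⅓))) = -684*(1 + 1 + 18*1) = -684*(1 + 1 + 18) = -684*20 = -38*360 = -13680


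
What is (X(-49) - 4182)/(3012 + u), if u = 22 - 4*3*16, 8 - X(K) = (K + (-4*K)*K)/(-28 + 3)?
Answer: -114003/71050 ≈ -1.6045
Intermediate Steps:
X(K) = 8 - 4*K²/25 + K/25 (X(K) = 8 - (K + (-4*K)*K)/(-28 + 3) = 8 - (K - 4*K²)/(-25) = 8 - (K - 4*K²)*(-1)/25 = 8 - (-K/25 + 4*K²/25) = 8 + (-4*K²/25 + K/25) = 8 - 4*K²/25 + K/25)
u = -170 (u = 22 - 12*16 = 22 - 192 = -170)
(X(-49) - 4182)/(3012 + u) = ((8 - 4/25*(-49)² + (1/25)*(-49)) - 4182)/(3012 - 170) = ((8 - 4/25*2401 - 49/25) - 4182)/2842 = ((8 - 9604/25 - 49/25) - 4182)*(1/2842) = (-9453/25 - 4182)*(1/2842) = -114003/25*1/2842 = -114003/71050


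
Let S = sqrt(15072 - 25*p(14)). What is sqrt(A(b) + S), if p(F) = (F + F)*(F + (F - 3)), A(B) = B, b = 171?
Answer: sqrt(171 + 2*I*sqrt(607)) ≈ 13.209 + 1.8652*I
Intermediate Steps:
p(F) = 2*F*(-3 + 2*F) (p(F) = (2*F)*(F + (-3 + F)) = (2*F)*(-3 + 2*F) = 2*F*(-3 + 2*F))
S = 2*I*sqrt(607) (S = sqrt(15072 - 50*14*(-3 + 2*14)) = sqrt(15072 - 50*14*(-3 + 28)) = sqrt(15072 - 50*14*25) = sqrt(15072 - 25*700) = sqrt(15072 - 17500) = sqrt(-2428) = 2*I*sqrt(607) ≈ 49.275*I)
sqrt(A(b) + S) = sqrt(171 + 2*I*sqrt(607))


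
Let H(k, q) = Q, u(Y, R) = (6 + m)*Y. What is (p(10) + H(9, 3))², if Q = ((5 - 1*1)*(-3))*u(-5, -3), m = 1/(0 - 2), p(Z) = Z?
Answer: 115600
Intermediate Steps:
m = -½ (m = 1/(-2) = -½ ≈ -0.50000)
u(Y, R) = 11*Y/2 (u(Y, R) = (6 - ½)*Y = 11*Y/2)
Q = 330 (Q = ((5 - 1*1)*(-3))*((11/2)*(-5)) = ((5 - 1)*(-3))*(-55/2) = (4*(-3))*(-55/2) = -12*(-55/2) = 330)
H(k, q) = 330
(p(10) + H(9, 3))² = (10 + 330)² = 340² = 115600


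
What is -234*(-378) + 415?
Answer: 88867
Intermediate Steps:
-234*(-378) + 415 = 88452 + 415 = 88867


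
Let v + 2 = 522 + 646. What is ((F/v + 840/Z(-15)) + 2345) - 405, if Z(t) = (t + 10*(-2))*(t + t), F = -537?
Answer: 11312179/5830 ≈ 1940.3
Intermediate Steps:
v = 1166 (v = -2 + (522 + 646) = -2 + 1168 = 1166)
Z(t) = 2*t*(-20 + t) (Z(t) = (t - 20)*(2*t) = (-20 + t)*(2*t) = 2*t*(-20 + t))
((F/v + 840/Z(-15)) + 2345) - 405 = ((-537/1166 + 840/((2*(-15)*(-20 - 15)))) + 2345) - 405 = ((-537*1/1166 + 840/((2*(-15)*(-35)))) + 2345) - 405 = ((-537/1166 + 840/1050) + 2345) - 405 = ((-537/1166 + 840*(1/1050)) + 2345) - 405 = ((-537/1166 + ⅘) + 2345) - 405 = (1979/5830 + 2345) - 405 = 13673329/5830 - 405 = 11312179/5830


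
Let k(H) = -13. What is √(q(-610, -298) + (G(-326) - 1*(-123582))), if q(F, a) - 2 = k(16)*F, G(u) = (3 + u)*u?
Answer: 2*√59203 ≈ 486.63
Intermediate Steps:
G(u) = u*(3 + u)
q(F, a) = 2 - 13*F
√(q(-610, -298) + (G(-326) - 1*(-123582))) = √((2 - 13*(-610)) + (-326*(3 - 326) - 1*(-123582))) = √((2 + 7930) + (-326*(-323) + 123582)) = √(7932 + (105298 + 123582)) = √(7932 + 228880) = √236812 = 2*√59203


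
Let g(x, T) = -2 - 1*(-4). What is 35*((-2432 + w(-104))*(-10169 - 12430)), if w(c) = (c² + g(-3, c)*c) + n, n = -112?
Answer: -6378341760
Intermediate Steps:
g(x, T) = 2 (g(x, T) = -2 + 4 = 2)
w(c) = -112 + c² + 2*c (w(c) = (c² + 2*c) - 112 = -112 + c² + 2*c)
35*((-2432 + w(-104))*(-10169 - 12430)) = 35*((-2432 + (-112 + (-104)² + 2*(-104)))*(-10169 - 12430)) = 35*((-2432 + (-112 + 10816 - 208))*(-22599)) = 35*((-2432 + 10496)*(-22599)) = 35*(8064*(-22599)) = 35*(-182238336) = -6378341760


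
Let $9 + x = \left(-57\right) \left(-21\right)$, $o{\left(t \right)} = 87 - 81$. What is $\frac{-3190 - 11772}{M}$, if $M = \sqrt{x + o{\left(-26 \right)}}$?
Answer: $- \frac{7481 \sqrt{1194}}{597} \approx -433.0$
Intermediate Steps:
$o{\left(t \right)} = 6$ ($o{\left(t \right)} = 87 - 81 = 6$)
$x = 1188$ ($x = -9 - -1197 = -9 + 1197 = 1188$)
$M = \sqrt{1194}$ ($M = \sqrt{1188 + 6} = \sqrt{1194} \approx 34.554$)
$\frac{-3190 - 11772}{M} = \frac{-3190 - 11772}{\sqrt{1194}} = - 14962 \frac{\sqrt{1194}}{1194} = - \frac{7481 \sqrt{1194}}{597}$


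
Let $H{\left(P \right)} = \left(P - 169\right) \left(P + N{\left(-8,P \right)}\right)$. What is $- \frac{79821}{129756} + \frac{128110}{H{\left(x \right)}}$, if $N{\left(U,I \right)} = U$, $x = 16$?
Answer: $- \frac{348348793}{3308778} \approx -105.28$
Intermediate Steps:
$H{\left(P \right)} = \left(-169 + P\right) \left(-8 + P\right)$ ($H{\left(P \right)} = \left(P - 169\right) \left(P - 8\right) = \left(-169 + P\right) \left(-8 + P\right)$)
$- \frac{79821}{129756} + \frac{128110}{H{\left(x \right)}} = - \frac{79821}{129756} + \frac{128110}{1352 + 16^{2} - 2832} = \left(-79821\right) \frac{1}{129756} + \frac{128110}{1352 + 256 - 2832} = - \frac{26607}{43252} + \frac{128110}{-1224} = - \frac{26607}{43252} + 128110 \left(- \frac{1}{1224}\right) = - \frac{26607}{43252} - \frac{64055}{612} = - \frac{348348793}{3308778}$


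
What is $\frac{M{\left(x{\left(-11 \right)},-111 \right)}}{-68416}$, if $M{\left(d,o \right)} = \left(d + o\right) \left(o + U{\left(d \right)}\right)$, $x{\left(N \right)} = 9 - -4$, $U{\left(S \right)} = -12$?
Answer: $- \frac{6027}{34208} \approx -0.17619$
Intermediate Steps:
$x{\left(N \right)} = 13$ ($x{\left(N \right)} = 9 + 4 = 13$)
$M{\left(d,o \right)} = \left(-12 + o\right) \left(d + o\right)$ ($M{\left(d,o \right)} = \left(d + o\right) \left(o - 12\right) = \left(d + o\right) \left(-12 + o\right) = \left(-12 + o\right) \left(d + o\right)$)
$\frac{M{\left(x{\left(-11 \right)},-111 \right)}}{-68416} = \frac{\left(-111\right)^{2} - 156 - -1332 + 13 \left(-111\right)}{-68416} = \left(12321 - 156 + 1332 - 1443\right) \left(- \frac{1}{68416}\right) = 12054 \left(- \frac{1}{68416}\right) = - \frac{6027}{34208}$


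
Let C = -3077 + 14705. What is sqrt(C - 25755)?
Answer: I*sqrt(14127) ≈ 118.86*I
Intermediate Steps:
C = 11628
sqrt(C - 25755) = sqrt(11628 - 25755) = sqrt(-14127) = I*sqrt(14127)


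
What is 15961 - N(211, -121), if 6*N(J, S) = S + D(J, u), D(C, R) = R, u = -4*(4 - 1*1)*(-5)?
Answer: 95827/6 ≈ 15971.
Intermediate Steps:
u = 60 (u = -4*(4 - 1)*(-5) = -4*3*(-5) = -12*(-5) = 60)
N(J, S) = 10 + S/6 (N(J, S) = (S + 60)/6 = (60 + S)/6 = 10 + S/6)
15961 - N(211, -121) = 15961 - (10 + (⅙)*(-121)) = 15961 - (10 - 121/6) = 15961 - 1*(-61/6) = 15961 + 61/6 = 95827/6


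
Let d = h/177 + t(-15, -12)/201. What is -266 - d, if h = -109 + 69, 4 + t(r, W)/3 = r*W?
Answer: -3182966/11859 ≈ -268.40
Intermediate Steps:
t(r, W) = -12 + 3*W*r (t(r, W) = -12 + 3*(r*W) = -12 + 3*(W*r) = -12 + 3*W*r)
h = -40
d = 28472/11859 (d = -40/177 + (-12 + 3*(-12)*(-15))/201 = -40*1/177 + (-12 + 540)*(1/201) = -40/177 + 528*(1/201) = -40/177 + 176/67 = 28472/11859 ≈ 2.4009)
-266 - d = -266 - 1*28472/11859 = -266 - 28472/11859 = -3182966/11859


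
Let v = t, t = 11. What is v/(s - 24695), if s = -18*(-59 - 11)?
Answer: -11/23435 ≈ -0.00046938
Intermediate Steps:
v = 11
s = 1260 (s = -18*(-70) = 1260)
v/(s - 24695) = 11/(1260 - 24695) = 11/(-23435) = -1/23435*11 = -11/23435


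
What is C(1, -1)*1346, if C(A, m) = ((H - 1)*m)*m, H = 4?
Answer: 4038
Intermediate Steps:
C(A, m) = 3*m**2 (C(A, m) = ((4 - 1)*m)*m = (3*m)*m = 3*m**2)
C(1, -1)*1346 = (3*(-1)**2)*1346 = (3*1)*1346 = 3*1346 = 4038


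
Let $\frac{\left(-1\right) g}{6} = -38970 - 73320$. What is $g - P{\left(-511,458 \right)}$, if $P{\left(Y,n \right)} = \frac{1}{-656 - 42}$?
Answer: $\frac{470270521}{698} \approx 6.7374 \cdot 10^{5}$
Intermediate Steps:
$P{\left(Y,n \right)} = - \frac{1}{698}$ ($P{\left(Y,n \right)} = \frac{1}{-698} = - \frac{1}{698}$)
$g = 673740$ ($g = - 6 \left(-38970 - 73320\right) = \left(-6\right) \left(-112290\right) = 673740$)
$g - P{\left(-511,458 \right)} = 673740 - - \frac{1}{698} = 673740 + \frac{1}{698} = \frac{470270521}{698}$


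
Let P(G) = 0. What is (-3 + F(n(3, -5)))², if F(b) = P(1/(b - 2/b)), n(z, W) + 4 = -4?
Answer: 9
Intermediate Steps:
n(z, W) = -8 (n(z, W) = -4 - 4 = -8)
F(b) = 0
(-3 + F(n(3, -5)))² = (-3 + 0)² = (-3)² = 9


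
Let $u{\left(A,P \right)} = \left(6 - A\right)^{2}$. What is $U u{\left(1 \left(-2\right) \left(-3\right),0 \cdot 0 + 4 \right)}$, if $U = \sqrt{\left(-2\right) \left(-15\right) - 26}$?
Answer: $0$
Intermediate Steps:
$U = 2$ ($U = \sqrt{30 - 26} = \sqrt{4} = 2$)
$U u{\left(1 \left(-2\right) \left(-3\right),0 \cdot 0 + 4 \right)} = 2 \left(-6 + 1 \left(-2\right) \left(-3\right)\right)^{2} = 2 \left(-6 - -6\right)^{2} = 2 \left(-6 + 6\right)^{2} = 2 \cdot 0^{2} = 2 \cdot 0 = 0$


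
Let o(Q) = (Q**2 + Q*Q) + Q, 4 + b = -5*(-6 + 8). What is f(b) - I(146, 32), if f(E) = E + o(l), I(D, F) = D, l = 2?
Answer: -150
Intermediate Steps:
b = -14 (b = -4 - 5*(-6 + 8) = -4 - 5*2 = -4 - 10 = -14)
o(Q) = Q + 2*Q**2 (o(Q) = (Q**2 + Q**2) + Q = 2*Q**2 + Q = Q + 2*Q**2)
f(E) = 10 + E (f(E) = E + 2*(1 + 2*2) = E + 2*(1 + 4) = E + 2*5 = E + 10 = 10 + E)
f(b) - I(146, 32) = (10 - 14) - 1*146 = -4 - 146 = -150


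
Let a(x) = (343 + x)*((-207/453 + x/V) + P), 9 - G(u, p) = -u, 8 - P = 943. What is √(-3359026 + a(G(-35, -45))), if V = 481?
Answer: I*√114107447459094/5587 ≈ 1912.0*I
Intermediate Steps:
P = -935 (P = 8 - 1*943 = 8 - 943 = -935)
G(u, p) = 9 + u (G(u, p) = 9 - (-1)*u = 9 + u)
a(x) = (343 + x)*(-141254/151 + x/481) (a(x) = (343 + x)*((-207/453 + x/481) - 935) = (343 + x)*((-207*1/453 + x*(1/481)) - 935) = (343 + x)*((-69/151 + x/481) - 935) = (343 + x)*(-141254/151 + x/481))
√(-3359026 + a(G(-35, -45))) = √(-3359026 + (-48450122/151 - 67891381*(9 - 35)/72631 + (9 - 35)²/481)) = √(-3359026 + (-48450122/151 - 67891381/72631*(-26) + (1/481)*(-26)²)) = √(-3359026 + (-48450122/151 + 135782762/5587 + (1/481)*676)) = √(-3359026 + (-48450122/151 + 135782762/5587 + 52/37)) = √(-3359026 - 1656863900/5587) = √(-20423742162/5587) = I*√114107447459094/5587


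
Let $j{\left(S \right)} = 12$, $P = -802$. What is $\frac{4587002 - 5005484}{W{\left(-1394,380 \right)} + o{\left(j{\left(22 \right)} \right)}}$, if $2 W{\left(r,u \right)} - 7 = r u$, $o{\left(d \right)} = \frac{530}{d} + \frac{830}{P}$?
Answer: $\frac{251716923}{159285241} \approx 1.5803$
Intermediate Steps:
$o{\left(d \right)} = - \frac{415}{401} + \frac{530}{d}$ ($o{\left(d \right)} = \frac{530}{d} + \frac{830}{-802} = \frac{530}{d} + 830 \left(- \frac{1}{802}\right) = \frac{530}{d} - \frac{415}{401} = - \frac{415}{401} + \frac{530}{d}$)
$W{\left(r,u \right)} = \frac{7}{2} + \frac{r u}{2}$
$\frac{4587002 - 5005484}{W{\left(-1394,380 \right)} + o{\left(j{\left(22 \right)} \right)}} = \frac{4587002 - 5005484}{\left(\frac{7}{2} + \frac{1}{2} \left(-1394\right) 380\right) - \left(\frac{415}{401} - \frac{530}{12}\right)} = - \frac{418482}{\left(\frac{7}{2} - 264860\right) + \left(- \frac{415}{401} + 530 \cdot \frac{1}{12}\right)} = - \frac{418482}{- \frac{529713}{2} + \left(- \frac{415}{401} + \frac{265}{6}\right)} = - \frac{418482}{- \frac{529713}{2} + \frac{103775}{2406}} = - \frac{418482}{- \frac{318570482}{1203}} = \left(-418482\right) \left(- \frac{1203}{318570482}\right) = \frac{251716923}{159285241}$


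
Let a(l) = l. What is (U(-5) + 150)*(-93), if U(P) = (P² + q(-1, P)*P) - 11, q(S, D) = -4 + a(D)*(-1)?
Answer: -14787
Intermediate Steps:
q(S, D) = -4 - D (q(S, D) = -4 + D*(-1) = -4 - D)
U(P) = -11 + P² + P*(-4 - P) (U(P) = (P² + (-4 - P)*P) - 11 = (P² + P*(-4 - P)) - 11 = -11 + P² + P*(-4 - P))
(U(-5) + 150)*(-93) = ((-11 - 4*(-5)) + 150)*(-93) = ((-11 + 20) + 150)*(-93) = (9 + 150)*(-93) = 159*(-93) = -14787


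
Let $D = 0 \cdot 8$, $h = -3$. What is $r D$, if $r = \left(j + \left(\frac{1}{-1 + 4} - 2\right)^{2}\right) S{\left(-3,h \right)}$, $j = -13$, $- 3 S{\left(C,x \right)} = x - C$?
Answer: $0$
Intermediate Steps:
$S{\left(C,x \right)} = - \frac{x}{3} + \frac{C}{3}$ ($S{\left(C,x \right)} = - \frac{x - C}{3} = - \frac{x}{3} + \frac{C}{3}$)
$D = 0$
$r = 0$ ($r = \left(-13 + \left(\frac{1}{-1 + 4} - 2\right)^{2}\right) \left(\left(- \frac{1}{3}\right) \left(-3\right) + \frac{1}{3} \left(-3\right)\right) = \left(-13 + \left(\frac{1}{3} - 2\right)^{2}\right) \left(1 - 1\right) = \left(-13 + \left(\frac{1}{3} - 2\right)^{2}\right) 0 = \left(-13 + \left(- \frac{5}{3}\right)^{2}\right) 0 = \left(-13 + \frac{25}{9}\right) 0 = \left(- \frac{92}{9}\right) 0 = 0$)
$r D = 0 \cdot 0 = 0$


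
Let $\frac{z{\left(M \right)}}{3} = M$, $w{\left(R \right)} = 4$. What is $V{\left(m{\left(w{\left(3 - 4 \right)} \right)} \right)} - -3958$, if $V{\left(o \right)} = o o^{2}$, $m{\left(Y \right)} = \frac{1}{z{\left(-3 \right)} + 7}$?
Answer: $\frac{31663}{8} \approx 3957.9$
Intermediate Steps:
$z{\left(M \right)} = 3 M$
$m{\left(Y \right)} = - \frac{1}{2}$ ($m{\left(Y \right)} = \frac{1}{3 \left(-3\right) + 7} = \frac{1}{-9 + 7} = \frac{1}{-2} = - \frac{1}{2}$)
$V{\left(o \right)} = o^{3}$
$V{\left(m{\left(w{\left(3 - 4 \right)} \right)} \right)} - -3958 = \left(- \frac{1}{2}\right)^{3} - -3958 = - \frac{1}{8} + 3958 = \frac{31663}{8}$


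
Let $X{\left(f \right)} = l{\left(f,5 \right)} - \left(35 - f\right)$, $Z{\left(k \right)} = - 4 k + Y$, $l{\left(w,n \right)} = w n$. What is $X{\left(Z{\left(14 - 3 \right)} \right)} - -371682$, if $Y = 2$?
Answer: $371395$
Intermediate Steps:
$l{\left(w,n \right)} = n w$
$Z{\left(k \right)} = 2 - 4 k$ ($Z{\left(k \right)} = - 4 k + 2 = 2 - 4 k$)
$X{\left(f \right)} = -35 + 6 f$ ($X{\left(f \right)} = 5 f - \left(35 - f\right) = 5 f + \left(-35 + f\right) = -35 + 6 f$)
$X{\left(Z{\left(14 - 3 \right)} \right)} - -371682 = \left(-35 + 6 \left(2 - 4 \left(14 - 3\right)\right)\right) - -371682 = \left(-35 + 6 \left(2 - 44\right)\right) + 371682 = \left(-35 + 6 \left(-42\right)\right) + 371682 = \left(-35 - 252\right) + 371682 = -287 + 371682 = 371395$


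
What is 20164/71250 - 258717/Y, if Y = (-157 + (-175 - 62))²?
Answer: -7651703773/5530282500 ≈ -1.3836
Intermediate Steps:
Y = 155236 (Y = (-157 - 237)² = (-394)² = 155236)
20164/71250 - 258717/Y = 20164/71250 - 258717/155236 = 20164*(1/71250) - 258717*1/155236 = 10082/35625 - 258717/155236 = -7651703773/5530282500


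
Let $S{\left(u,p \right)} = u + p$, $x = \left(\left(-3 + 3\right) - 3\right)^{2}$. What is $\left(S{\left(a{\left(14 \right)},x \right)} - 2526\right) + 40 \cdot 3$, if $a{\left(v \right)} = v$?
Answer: $-2383$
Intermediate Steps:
$x = 9$ ($x = \left(0 - 3\right)^{2} = \left(-3\right)^{2} = 9$)
$S{\left(u,p \right)} = p + u$
$\left(S{\left(a{\left(14 \right)},x \right)} - 2526\right) + 40 \cdot 3 = \left(\left(9 + 14\right) - 2526\right) + 40 \cdot 3 = \left(23 - 2526\right) + 120 = -2503 + 120 = -2383$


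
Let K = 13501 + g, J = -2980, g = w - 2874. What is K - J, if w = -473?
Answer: 13134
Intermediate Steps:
g = -3347 (g = -473 - 2874 = -3347)
K = 10154 (K = 13501 - 3347 = 10154)
K - J = 10154 - 1*(-2980) = 10154 + 2980 = 13134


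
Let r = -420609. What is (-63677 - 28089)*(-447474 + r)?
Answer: 79660504578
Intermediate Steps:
(-63677 - 28089)*(-447474 + r) = (-63677 - 28089)*(-447474 - 420609) = -91766*(-868083) = 79660504578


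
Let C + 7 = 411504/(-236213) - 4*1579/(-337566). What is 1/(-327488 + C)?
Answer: -39868738779/13056881315347583 ≈ -3.0535e-6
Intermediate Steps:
C = -347790090431/39868738779 (C = -7 + (411504/(-236213) - 4*1579/(-337566)) = -7 + (411504*(-1/236213) - 6316*(-1/337566)) = -7 + (-411504/236213 + 3158/168783) = -7 - 68708918978/39868738779 = -347790090431/39868738779 ≈ -8.7234)
1/(-327488 + C) = 1/(-327488 - 347790090431/39868738779) = 1/(-13056881315347583/39868738779) = -39868738779/13056881315347583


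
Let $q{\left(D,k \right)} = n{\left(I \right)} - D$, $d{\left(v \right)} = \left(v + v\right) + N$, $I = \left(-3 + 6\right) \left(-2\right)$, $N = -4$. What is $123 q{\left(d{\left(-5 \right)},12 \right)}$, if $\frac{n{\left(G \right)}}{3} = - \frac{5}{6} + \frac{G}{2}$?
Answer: $\frac{615}{2} \approx 307.5$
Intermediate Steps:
$I = -6$ ($I = 3 \left(-2\right) = -6$)
$d{\left(v \right)} = -4 + 2 v$ ($d{\left(v \right)} = \left(v + v\right) - 4 = 2 v - 4 = -4 + 2 v$)
$n{\left(G \right)} = - \frac{5}{2} + \frac{3 G}{2}$ ($n{\left(G \right)} = 3 \left(- \frac{5}{6} + \frac{G}{2}\right) = - \frac{5}{2} + \frac{3 G}{2}$)
$q{\left(D,k \right)} = - \frac{23}{2} - D$ ($q{\left(D,k \right)} = \left(- \frac{5}{2} + \frac{3}{2} \left(-6\right)\right) - D = \left(- \frac{5}{2} - 9\right) - D = - \frac{23}{2} - D$)
$123 q{\left(d{\left(-5 \right)},12 \right)} = 123 \left(- \frac{23}{2} - \left(-4 + 2 \left(-5\right)\right)\right) = 123 \left(- \frac{23}{2} - \left(-4 - 10\right)\right) = 123 \left(- \frac{23}{2} - -14\right) = 123 \left(- \frac{23}{2} + 14\right) = 123 \cdot \frac{5}{2} = \frac{615}{2}$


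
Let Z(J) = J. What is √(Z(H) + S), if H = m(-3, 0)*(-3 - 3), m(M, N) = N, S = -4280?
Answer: 2*I*√1070 ≈ 65.422*I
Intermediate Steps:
H = 0 (H = 0*(-3 - 3) = 0*(-6) = 0)
√(Z(H) + S) = √(0 - 4280) = √(-4280) = 2*I*√1070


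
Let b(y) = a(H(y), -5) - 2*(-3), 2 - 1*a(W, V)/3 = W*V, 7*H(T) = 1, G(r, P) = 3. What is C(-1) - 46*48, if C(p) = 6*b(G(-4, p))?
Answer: -14862/7 ≈ -2123.1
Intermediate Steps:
H(T) = ⅐ (H(T) = (⅐)*1 = ⅐)
a(W, V) = 6 - 3*V*W (a(W, V) = 6 - 3*W*V = 6 - 3*V*W)
b(y) = 99/7 (b(y) = (6 - 3*(-5)*⅐) - 2*(-3) = (6 + 15/7) + 6 = 57/7 + 6 = 99/7)
C(p) = 594/7 (C(p) = 6*(99/7) = 594/7)
C(-1) - 46*48 = 594/7 - 46*48 = 594/7 - 2208 = -14862/7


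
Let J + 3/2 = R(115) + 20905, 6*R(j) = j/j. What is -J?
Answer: -62711/3 ≈ -20904.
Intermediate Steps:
R(j) = ⅙ (R(j) = (j/j)/6 = (⅙)*1 = ⅙)
J = 62711/3 (J = -3/2 + (⅙ + 20905) = -3/2 + 125431/6 = 62711/3 ≈ 20904.)
-J = -1*62711/3 = -62711/3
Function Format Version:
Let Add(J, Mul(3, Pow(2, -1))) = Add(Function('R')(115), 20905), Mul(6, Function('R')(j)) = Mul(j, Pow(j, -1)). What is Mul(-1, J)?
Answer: Rational(-62711, 3) ≈ -20904.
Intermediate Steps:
Function('R')(j) = Rational(1, 6) (Function('R')(j) = Mul(Rational(1, 6), Mul(j, Pow(j, -1))) = Mul(Rational(1, 6), 1) = Rational(1, 6))
J = Rational(62711, 3) (J = Add(Rational(-3, 2), Add(Rational(1, 6), 20905)) = Add(Rational(-3, 2), Rational(125431, 6)) = Rational(62711, 3) ≈ 20904.)
Mul(-1, J) = Mul(-1, Rational(62711, 3)) = Rational(-62711, 3)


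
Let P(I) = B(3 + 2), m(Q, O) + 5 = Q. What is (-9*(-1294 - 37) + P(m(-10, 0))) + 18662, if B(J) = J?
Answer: 30646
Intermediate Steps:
m(Q, O) = -5 + Q
P(I) = 5 (P(I) = 3 + 2 = 5)
(-9*(-1294 - 37) + P(m(-10, 0))) + 18662 = (-9*(-1294 - 37) + 5) + 18662 = (-9*(-1331) + 5) + 18662 = (11979 + 5) + 18662 = 11984 + 18662 = 30646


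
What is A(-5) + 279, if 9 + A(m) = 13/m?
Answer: 1337/5 ≈ 267.40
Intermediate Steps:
A(m) = -9 + 13/m
A(-5) + 279 = (-9 + 13/(-5)) + 279 = (-9 + 13*(-1/5)) + 279 = (-9 - 13/5) + 279 = -58/5 + 279 = 1337/5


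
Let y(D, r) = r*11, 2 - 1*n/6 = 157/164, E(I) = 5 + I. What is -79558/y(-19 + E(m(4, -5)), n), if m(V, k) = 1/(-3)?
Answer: -6523756/5643 ≈ -1156.1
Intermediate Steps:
m(V, k) = -⅓ (m(V, k) = 1*(-⅓) = -⅓)
n = 513/82 (n = 12 - 942/164 = 12 - 6*157/164 = 12 - 471/82 = 513/82 ≈ 6.2561)
y(D, r) = 11*r
-79558/y(-19 + E(m(4, -5)), n) = -79558/(11*(513/82)) = -79558/5643/82 = -79558*82/5643 = -6523756/5643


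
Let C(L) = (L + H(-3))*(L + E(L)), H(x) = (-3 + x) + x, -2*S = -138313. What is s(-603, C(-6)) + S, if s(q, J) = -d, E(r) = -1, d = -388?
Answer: 139089/2 ≈ 69545.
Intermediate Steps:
S = 138313/2 (S = -1/2*(-138313) = 138313/2 ≈ 69157.)
H(x) = -3 + 2*x
C(L) = (-1 + L)*(-9 + L) (C(L) = (L + (-3 + 2*(-3)))*(L - 1) = (L + (-3 - 6))*(-1 + L) = (L - 9)*(-1 + L) = (-9 + L)*(-1 + L) = (-1 + L)*(-9 + L))
s(q, J) = 388 (s(q, J) = -1*(-388) = 388)
s(-603, C(-6)) + S = 388 + 138313/2 = 139089/2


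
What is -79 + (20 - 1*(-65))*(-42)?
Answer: -3649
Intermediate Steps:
-79 + (20 - 1*(-65))*(-42) = -79 + (20 + 65)*(-42) = -79 + 85*(-42) = -79 - 3570 = -3649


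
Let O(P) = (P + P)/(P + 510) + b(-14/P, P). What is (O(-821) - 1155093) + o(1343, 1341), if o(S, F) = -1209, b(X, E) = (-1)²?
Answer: -359607969/311 ≈ -1.1563e+6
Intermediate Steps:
b(X, E) = 1
O(P) = 1 + 2*P/(510 + P) (O(P) = (P + P)/(P + 510) + 1 = (2*P)/(510 + P) + 1 = 2*P/(510 + P) + 1 = 1 + 2*P/(510 + P))
(O(-821) - 1155093) + o(1343, 1341) = (3*(170 - 821)/(510 - 821) - 1155093) - 1209 = (3*(-651)/(-311) - 1155093) - 1209 = (3*(-1/311)*(-651) - 1155093) - 1209 = (1953/311 - 1155093) - 1209 = -359231970/311 - 1209 = -359607969/311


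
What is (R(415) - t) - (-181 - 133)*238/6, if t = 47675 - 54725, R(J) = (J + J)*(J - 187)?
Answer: 626236/3 ≈ 2.0875e+5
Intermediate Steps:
R(J) = 2*J*(-187 + J) (R(J) = (2*J)*(-187 + J) = 2*J*(-187 + J))
t = -7050
(R(415) - t) - (-181 - 133)*238/6 = (2*415*(-187 + 415) - 1*(-7050)) - (-181 - 133)*238/6 = (2*415*228 + 7050) - (-314)*238*(1/6) = (189240 + 7050) - (-314)*119/3 = 196290 - 1*(-37366/3) = 196290 + 37366/3 = 626236/3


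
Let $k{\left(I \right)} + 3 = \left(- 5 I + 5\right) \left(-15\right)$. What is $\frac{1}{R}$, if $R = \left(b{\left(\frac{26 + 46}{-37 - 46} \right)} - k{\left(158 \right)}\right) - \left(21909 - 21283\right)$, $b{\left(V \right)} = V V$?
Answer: $- \frac{6889}{85404638} \approx -8.0663 \cdot 10^{-5}$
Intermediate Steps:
$k{\left(I \right)} = -78 + 75 I$ ($k{\left(I \right)} = -3 + \left(- 5 I + 5\right) \left(-15\right) = -3 + \left(5 - 5 I\right) \left(-15\right) = -3 + \left(-75 + 75 I\right) = -78 + 75 I$)
$b{\left(V \right)} = V^{2}$
$R = - \frac{85404638}{6889}$ ($R = \left(\left(\frac{26 + 46}{-37 - 46}\right)^{2} - \left(-78 + 75 \cdot 158\right)\right) - \left(21909 - 21283\right) = \left(\left(\frac{72}{-83}\right)^{2} - \left(-78 + 11850\right)\right) - \left(21909 - 21283\right) = \left(\left(72 \left(- \frac{1}{83}\right)\right)^{2} - 11772\right) - 626 = \left(\left(- \frac{72}{83}\right)^{2} - 11772\right) - 626 = \left(\frac{5184}{6889} - 11772\right) - 626 = - \frac{81092124}{6889} - 626 = - \frac{85404638}{6889} \approx -12397.0$)
$\frac{1}{R} = \frac{1}{- \frac{85404638}{6889}} = - \frac{6889}{85404638}$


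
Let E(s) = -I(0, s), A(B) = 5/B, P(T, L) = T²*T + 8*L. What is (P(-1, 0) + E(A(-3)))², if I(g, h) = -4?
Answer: 9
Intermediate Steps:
P(T, L) = T³ + 8*L
E(s) = 4 (E(s) = -1*(-4) = 4)
(P(-1, 0) + E(A(-3)))² = (((-1)³ + 8*0) + 4)² = ((-1 + 0) + 4)² = (-1 + 4)² = 3² = 9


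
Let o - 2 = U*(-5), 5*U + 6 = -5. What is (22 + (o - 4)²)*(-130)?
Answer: -13390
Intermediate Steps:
U = -11/5 (U = -6/5 + (⅕)*(-5) = -6/5 - 1 = -11/5 ≈ -2.2000)
o = 13 (o = 2 - 11/5*(-5) = 2 + 11 = 13)
(22 + (o - 4)²)*(-130) = (22 + (13 - 4)²)*(-130) = (22 + 9²)*(-130) = (22 + 81)*(-130) = 103*(-130) = -13390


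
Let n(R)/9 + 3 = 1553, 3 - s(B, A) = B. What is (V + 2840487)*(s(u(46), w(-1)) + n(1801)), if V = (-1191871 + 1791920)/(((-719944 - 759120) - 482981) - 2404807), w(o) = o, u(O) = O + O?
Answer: 171931646298824375/4366852 ≈ 3.9372e+10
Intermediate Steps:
u(O) = 2*O
s(B, A) = 3 - B
n(R) = 13950 (n(R) = -27 + 9*1553 = -27 + 13977 = 13950)
V = -600049/4366852 (V = 600049/((-1479064 - 482981) - 2404807) = 600049/(-1962045 - 2404807) = 600049/(-4366852) = 600049*(-1/4366852) = -600049/4366852 ≈ -0.13741)
(V + 2840487)*(s(u(46), w(-1)) + n(1801)) = (-600049/4366852 + 2840487)*((3 - 2*46) + 13950) = 12403985736875*((3 - 1*92) + 13950)/4366852 = 12403985736875*((3 - 92) + 13950)/4366852 = 12403985736875*(-89 + 13950)/4366852 = (12403985736875/4366852)*13861 = 171931646298824375/4366852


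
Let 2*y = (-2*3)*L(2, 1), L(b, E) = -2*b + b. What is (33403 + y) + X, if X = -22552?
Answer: 10857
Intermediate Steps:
L(b, E) = -b
y = 6 (y = ((-2*3)*(-1*2))/2 = (-6*(-2))/2 = (½)*12 = 6)
(33403 + y) + X = (33403 + 6) - 22552 = 33409 - 22552 = 10857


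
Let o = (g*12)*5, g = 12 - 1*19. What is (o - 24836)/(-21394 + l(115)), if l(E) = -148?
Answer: 12628/10771 ≈ 1.1724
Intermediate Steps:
g = -7 (g = 12 - 19 = -7)
o = -420 (o = -7*12*5 = -84*5 = -420)
(o - 24836)/(-21394 + l(115)) = (-420 - 24836)/(-21394 - 148) = -25256/(-21542) = -25256*(-1/21542) = 12628/10771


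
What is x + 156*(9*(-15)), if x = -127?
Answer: -21187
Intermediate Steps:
x + 156*(9*(-15)) = -127 + 156*(9*(-15)) = -127 + 156*(-135) = -127 - 21060 = -21187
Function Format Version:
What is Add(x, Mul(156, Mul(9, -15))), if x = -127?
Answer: -21187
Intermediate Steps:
Add(x, Mul(156, Mul(9, -15))) = Add(-127, Mul(156, Mul(9, -15))) = Add(-127, Mul(156, -135)) = Add(-127, -21060) = -21187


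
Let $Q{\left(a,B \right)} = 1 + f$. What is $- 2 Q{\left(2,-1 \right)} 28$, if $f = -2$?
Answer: $56$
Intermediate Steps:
$Q{\left(a,B \right)} = -1$ ($Q{\left(a,B \right)} = 1 - 2 = -1$)
$- 2 Q{\left(2,-1 \right)} 28 = \left(-2\right) \left(-1\right) 28 = 2 \cdot 28 = 56$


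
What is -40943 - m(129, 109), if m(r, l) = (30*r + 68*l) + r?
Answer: -52354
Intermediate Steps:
m(r, l) = 31*r + 68*l
-40943 - m(129, 109) = -40943 - (31*129 + 68*109) = -40943 - (3999 + 7412) = -40943 - 1*11411 = -40943 - 11411 = -52354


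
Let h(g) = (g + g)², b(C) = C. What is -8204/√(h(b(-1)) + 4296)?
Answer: -4102*√43/215 ≈ -125.11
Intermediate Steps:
h(g) = 4*g² (h(g) = (2*g)² = 4*g²)
-8204/√(h(b(-1)) + 4296) = -8204/√(4*(-1)² + 4296) = -8204/√(4*1 + 4296) = -8204/√(4 + 4296) = -8204*√43/430 = -4102*√43/215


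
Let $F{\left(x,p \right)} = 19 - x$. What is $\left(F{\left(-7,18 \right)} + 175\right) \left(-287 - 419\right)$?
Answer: $-141906$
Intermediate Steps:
$\left(F{\left(-7,18 \right)} + 175\right) \left(-287 - 419\right) = \left(\left(19 - -7\right) + 175\right) \left(-287 - 419\right) = \left(\left(19 + 7\right) + 175\right) \left(-706\right) = \left(26 + 175\right) \left(-706\right) = 201 \left(-706\right) = -141906$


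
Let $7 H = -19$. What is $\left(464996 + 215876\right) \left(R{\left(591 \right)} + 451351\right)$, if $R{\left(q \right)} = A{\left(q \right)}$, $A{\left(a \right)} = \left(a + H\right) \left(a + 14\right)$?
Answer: $\frac{3847503498584}{7} \approx 5.4964 \cdot 10^{11}$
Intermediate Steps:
$H = - \frac{19}{7}$ ($H = \frac{1}{7} \left(-19\right) = - \frac{19}{7} \approx -2.7143$)
$A{\left(a \right)} = \left(14 + a\right) \left(- \frac{19}{7} + a\right)$ ($A{\left(a \right)} = \left(a - \frac{19}{7}\right) \left(a + 14\right) = \left(- \frac{19}{7} + a\right) \left(14 + a\right) = \left(14 + a\right) \left(- \frac{19}{7} + a\right)$)
$R{\left(q \right)} = -38 + q^{2} + \frac{79 q}{7}$
$\left(464996 + 215876\right) \left(R{\left(591 \right)} + 451351\right) = \left(464996 + 215876\right) \left(\left(-38 + 591^{2} + \frac{79}{7} \cdot 591\right) + 451351\right) = 680872 \left(\left(-38 + 349281 + \frac{46689}{7}\right) + 451351\right) = 680872 \left(\frac{2491390}{7} + 451351\right) = 680872 \cdot \frac{5650847}{7} = \frac{3847503498584}{7}$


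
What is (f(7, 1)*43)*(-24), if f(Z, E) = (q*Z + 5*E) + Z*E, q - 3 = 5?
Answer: -70176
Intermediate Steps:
q = 8 (q = 3 + 5 = 8)
f(Z, E) = 5*E + 8*Z + E*Z (f(Z, E) = (8*Z + 5*E) + Z*E = (5*E + 8*Z) + E*Z = 5*E + 8*Z + E*Z)
(f(7, 1)*43)*(-24) = ((5*1 + 8*7 + 1*7)*43)*(-24) = ((5 + 56 + 7)*43)*(-24) = (68*43)*(-24) = 2924*(-24) = -70176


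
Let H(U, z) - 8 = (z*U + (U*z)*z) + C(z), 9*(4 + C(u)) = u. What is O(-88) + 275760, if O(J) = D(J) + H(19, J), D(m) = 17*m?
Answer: 3777500/9 ≈ 4.1972e+5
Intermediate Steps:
C(u) = -4 + u/9
H(U, z) = 4 + z/9 + U*z + U*z² (H(U, z) = 8 + ((z*U + (U*z)*z) + (-4 + z/9)) = 8 + ((U*z + U*z²) + (-4 + z/9)) = 8 + (-4 + z/9 + U*z + U*z²) = 4 + z/9 + U*z + U*z²)
O(J) = 4 + 19*J² + 325*J/9 (O(J) = 17*J + (4 + J/9 + 19*J + 19*J²) = 17*J + (4 + 19*J² + 172*J/9) = 4 + 19*J² + 325*J/9)
O(-88) + 275760 = (4 + 19*(-88)² + (325/9)*(-88)) + 275760 = (4 + 19*7744 - 28600/9) + 275760 = (4 + 147136 - 28600/9) + 275760 = 1295660/9 + 275760 = 3777500/9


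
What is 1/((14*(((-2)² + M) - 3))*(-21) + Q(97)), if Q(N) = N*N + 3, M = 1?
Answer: 1/8824 ≈ 0.00011333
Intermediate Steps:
Q(N) = 3 + N² (Q(N) = N² + 3 = 3 + N²)
1/((14*(((-2)² + M) - 3))*(-21) + Q(97)) = 1/((14*(((-2)² + 1) - 3))*(-21) + (3 + 97²)) = 1/((14*((4 + 1) - 3))*(-21) + (3 + 9409)) = 1/((14*(5 - 3))*(-21) + 9412) = 1/((14*2)*(-21) + 9412) = 1/(28*(-21) + 9412) = 1/(-588 + 9412) = 1/8824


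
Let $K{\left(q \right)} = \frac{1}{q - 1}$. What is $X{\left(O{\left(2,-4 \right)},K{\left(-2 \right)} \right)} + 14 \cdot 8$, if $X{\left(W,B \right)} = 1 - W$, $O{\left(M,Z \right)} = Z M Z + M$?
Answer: $79$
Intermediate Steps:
$O{\left(M,Z \right)} = M + M Z^{2}$ ($O{\left(M,Z \right)} = M Z Z + M = M Z^{2} + M = M + M Z^{2}$)
$K{\left(q \right)} = \frac{1}{-1 + q}$
$X{\left(O{\left(2,-4 \right)},K{\left(-2 \right)} \right)} + 14 \cdot 8 = \left(1 - 2 \left(1 + \left(-4\right)^{2}\right)\right) + 14 \cdot 8 = \left(1 - 2 \left(1 + 16\right)\right) + 112 = \left(1 - 2 \cdot 17\right) + 112 = \left(1 - 34\right) + 112 = -33 + 112 = 79$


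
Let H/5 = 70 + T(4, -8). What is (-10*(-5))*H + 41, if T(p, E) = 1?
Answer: 17791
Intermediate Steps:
H = 355 (H = 5*(70 + 1) = 5*71 = 355)
(-10*(-5))*H + 41 = -10*(-5)*355 + 41 = 50*355 + 41 = 17750 + 41 = 17791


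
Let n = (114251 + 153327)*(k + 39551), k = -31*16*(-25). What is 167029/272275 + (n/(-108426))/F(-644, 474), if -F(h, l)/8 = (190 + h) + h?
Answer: -604299826144819/43219752915600 ≈ -13.982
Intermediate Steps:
k = 12400 (k = -496*(-25) = 12400)
F(h, l) = -1520 - 16*h (F(h, l) = -8*((190 + h) + h) = -8*(190 + 2*h) = -1520 - 16*h)
n = 13900944678 (n = (114251 + 153327)*(12400 + 39551) = 267578*51951 = 13900944678)
167029/272275 + (n/(-108426))/F(-644, 474) = 167029/272275 + (13900944678/(-108426))/(-1520 - 16*(-644)) = 167029*(1/272275) + (13900944678*(-1/108426))/(-1520 + 10304) = 167029/272275 - 2316824113/18071/8784 = 167029/272275 - 2316824113/18071*1/8784 = 167029/272275 - 2316824113/158735664 = -604299826144819/43219752915600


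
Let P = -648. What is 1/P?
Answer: -1/648 ≈ -0.0015432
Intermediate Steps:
1/P = 1/(-648) = -1/648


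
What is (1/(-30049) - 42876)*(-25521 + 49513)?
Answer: -30910835152600/30049 ≈ -1.0287e+9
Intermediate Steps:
(1/(-30049) - 42876)*(-25521 + 49513) = (-1/30049 - 42876)*23992 = -1288380925/30049*23992 = -30910835152600/30049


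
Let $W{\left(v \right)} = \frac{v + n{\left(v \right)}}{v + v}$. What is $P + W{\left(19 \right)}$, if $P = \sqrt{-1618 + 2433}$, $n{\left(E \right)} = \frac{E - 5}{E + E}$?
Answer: $\frac{184}{361} + \sqrt{815} \approx 29.058$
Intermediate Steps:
$n{\left(E \right)} = \frac{-5 + E}{2 E}$
$P = \sqrt{815} \approx 28.548$
$W{\left(v \right)} = \frac{v + \frac{-5 + v}{2 v}}{2 v}$ ($W{\left(v \right)} = \frac{v + \frac{-5 + v}{2 v}}{v + v} = \frac{v + \frac{-5 + v}{2 v}}{2 v}$)
$P + W{\left(19 \right)} = \sqrt{815} + \frac{-5 + 19 + 2 \cdot 19^{2}}{4 \cdot 361} = \sqrt{815} + \frac{1}{4} \cdot \frac{1}{361} \left(-5 + 19 + 2 \cdot 361\right) = \sqrt{815} + \frac{1}{4} \cdot \frac{1}{361} \left(-5 + 19 + 722\right) = \sqrt{815} + \frac{1}{4} \cdot \frac{1}{361} \cdot 736 = \sqrt{815} + \frac{184}{361} = \frac{184}{361} + \sqrt{815}$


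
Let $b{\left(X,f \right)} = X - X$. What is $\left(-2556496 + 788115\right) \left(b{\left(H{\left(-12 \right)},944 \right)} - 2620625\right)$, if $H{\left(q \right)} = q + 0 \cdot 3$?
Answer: $4634263458125$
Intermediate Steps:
$H{\left(q \right)} = q$ ($H{\left(q \right)} = q + 0 = q$)
$b{\left(X,f \right)} = 0$
$\left(-2556496 + 788115\right) \left(b{\left(H{\left(-12 \right)},944 \right)} - 2620625\right) = \left(-2556496 + 788115\right) \left(0 - 2620625\right) = \left(-1768381\right) \left(-2620625\right) = 4634263458125$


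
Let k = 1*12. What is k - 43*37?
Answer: -1579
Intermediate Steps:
k = 12
k - 43*37 = 12 - 43*37 = 12 - 1591 = -1579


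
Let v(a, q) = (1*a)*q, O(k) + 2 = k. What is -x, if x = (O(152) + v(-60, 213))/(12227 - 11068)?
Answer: 12630/1159 ≈ 10.897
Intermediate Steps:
O(k) = -2 + k
v(a, q) = a*q
x = -12630/1159 (x = ((-2 + 152) - 60*213)/(12227 - 11068) = (150 - 12780)/1159 = -12630*1/1159 = -12630/1159 ≈ -10.897)
-x = -1*(-12630/1159) = 12630/1159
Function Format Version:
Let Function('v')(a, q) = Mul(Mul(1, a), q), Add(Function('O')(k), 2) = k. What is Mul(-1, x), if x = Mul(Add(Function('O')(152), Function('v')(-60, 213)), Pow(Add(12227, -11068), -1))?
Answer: Rational(12630, 1159) ≈ 10.897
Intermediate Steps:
Function('O')(k) = Add(-2, k)
Function('v')(a, q) = Mul(a, q)
x = Rational(-12630, 1159) (x = Mul(Add(Add(-2, 152), Mul(-60, 213)), Pow(Add(12227, -11068), -1)) = Mul(Add(150, -12780), Pow(1159, -1)) = Mul(-12630, Rational(1, 1159)) = Rational(-12630, 1159) ≈ -10.897)
Mul(-1, x) = Mul(-1, Rational(-12630, 1159)) = Rational(12630, 1159)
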